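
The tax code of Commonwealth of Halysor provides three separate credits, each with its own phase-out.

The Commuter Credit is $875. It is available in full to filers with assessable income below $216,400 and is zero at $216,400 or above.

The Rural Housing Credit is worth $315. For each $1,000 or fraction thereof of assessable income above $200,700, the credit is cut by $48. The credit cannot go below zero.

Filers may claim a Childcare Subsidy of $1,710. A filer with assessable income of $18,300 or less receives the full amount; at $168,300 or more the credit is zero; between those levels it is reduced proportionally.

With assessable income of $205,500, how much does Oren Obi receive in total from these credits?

Commuter Credit: $205,500 is below the $216,400 cutoff, so the full $875 applies.
Rural Housing Credit: income exceeds $200,700 by $4,800, which is 5 full-or-partial $1,000 increments; reduction = 5 × $48 = $240, leaving $75.
Childcare Subsidy: $205,500 is at or above $168,300, so the credit is $0.
Total: $875 + $75 + $0 = $950.

$950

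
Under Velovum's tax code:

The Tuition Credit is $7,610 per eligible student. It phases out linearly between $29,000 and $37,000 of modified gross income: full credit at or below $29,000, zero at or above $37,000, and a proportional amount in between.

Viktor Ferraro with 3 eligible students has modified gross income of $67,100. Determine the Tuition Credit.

$0

Tuition Credit: base = 3 × $7,610 = $22,830. $67,100 is at or above $37,000, so the credit is $0.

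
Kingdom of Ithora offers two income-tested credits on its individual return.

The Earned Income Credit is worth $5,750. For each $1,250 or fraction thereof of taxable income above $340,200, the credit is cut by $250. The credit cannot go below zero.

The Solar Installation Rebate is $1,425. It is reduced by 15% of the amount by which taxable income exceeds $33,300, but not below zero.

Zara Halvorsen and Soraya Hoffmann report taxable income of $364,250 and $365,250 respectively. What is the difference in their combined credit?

$250

Zara ($364,250): Earned Income Credit: income exceeds $340,200 by $24,050, which is 20 full-or-partial $1,250 increments; reduction = 20 × $250 = $5,000, leaving $750. Solar Installation Rebate: 15% of the $330,950 excess over $33,300 is $49,642.50 ≥ base, so the credit is $0. total $750 + $0 = $750
Soraya ($365,250): Earned Income Credit: income exceeds $340,200 by $25,050, which is 21 full-or-partial $1,250 increments; reduction = 21 × $250 = $5,250, leaving $500. Solar Installation Rebate: 15% of the $331,950 excess over $33,300 is $49,792.50 ≥ base, so the credit is $0. total $500 + $0 = $500
Difference: |$750 − $500| = $250.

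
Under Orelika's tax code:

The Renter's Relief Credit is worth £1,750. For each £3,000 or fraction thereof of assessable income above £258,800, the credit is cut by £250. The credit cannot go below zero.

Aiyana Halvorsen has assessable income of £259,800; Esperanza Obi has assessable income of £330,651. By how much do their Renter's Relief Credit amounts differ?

£1,500

Aiyana (£259,800): Renter's Relief Credit: income exceeds £258,800 by £1,000, which is 1 full-or-partial £3,000 increment; reduction = 1 × £250 = £250, leaving £1,500.
Esperanza (£330,651): Renter's Relief Credit: income exceeds £258,800 by £71,851 → 24 increments × £250 = £6,000 ≥ base, so the credit is £0.
Difference: |£1,500 − £0| = £1,500.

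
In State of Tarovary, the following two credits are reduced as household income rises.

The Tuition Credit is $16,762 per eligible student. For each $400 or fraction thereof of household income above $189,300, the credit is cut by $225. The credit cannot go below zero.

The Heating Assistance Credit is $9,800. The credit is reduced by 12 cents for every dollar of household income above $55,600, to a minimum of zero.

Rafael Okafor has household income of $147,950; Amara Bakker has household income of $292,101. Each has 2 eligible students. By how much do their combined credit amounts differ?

Rafael ($147,950): Tuition Credit: base = 2 × $16,762 = $33,524. $147,950 is at or below the $189,300 threshold, so the full $33,524 applies. Heating Assistance Credit: 12% of the $92,350 excess over $55,600 is $11,082 ≥ base, so the credit is $0. total $33,524 + $0 = $33,524
Amara ($292,101): Tuition Credit: base = 2 × $16,762 = $33,524. income exceeds $189,300 by $102,801 → 258 increments × $225 = $58,050 ≥ base, so the credit is $0. Heating Assistance Credit: 12% of the $236,501 excess over $55,600 is $28,380.12 ≥ base, so the credit is $0. total $0 + $0 = $0
Difference: |$33,524 − $0| = $33,524.

$33,524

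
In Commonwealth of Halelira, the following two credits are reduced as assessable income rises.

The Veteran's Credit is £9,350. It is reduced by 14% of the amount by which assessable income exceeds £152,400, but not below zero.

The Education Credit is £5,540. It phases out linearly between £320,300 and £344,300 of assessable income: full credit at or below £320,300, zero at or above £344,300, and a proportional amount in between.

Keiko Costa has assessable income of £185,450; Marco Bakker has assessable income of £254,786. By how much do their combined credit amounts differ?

Keiko (£185,450): Veteran's Credit: 14% of the £33,050 excess over £152,400 is £4,627; credit = £9,350 − £4,627 = £4,723. Education Credit: £185,450 is at or below the £320,300 threshold, so the full £5,540 applies. total £4,723 + £5,540 = £10,263
Marco (£254,786): Veteran's Credit: 14% of the £102,386 excess over £152,400 is £14,334.04 ≥ base, so the credit is £0. Education Credit: £254,786 is at or below the £320,300 threshold, so the full £5,540 applies. total £0 + £5,540 = £5,540
Difference: |£10,263 − £5,540| = £4,723.

£4,723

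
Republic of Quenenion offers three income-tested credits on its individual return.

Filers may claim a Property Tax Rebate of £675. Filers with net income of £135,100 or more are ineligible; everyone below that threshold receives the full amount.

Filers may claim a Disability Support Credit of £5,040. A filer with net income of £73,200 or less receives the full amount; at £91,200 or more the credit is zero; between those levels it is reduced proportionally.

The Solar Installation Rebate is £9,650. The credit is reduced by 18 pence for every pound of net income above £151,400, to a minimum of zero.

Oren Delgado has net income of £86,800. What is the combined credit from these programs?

Property Tax Rebate: £86,800 is below the £135,100 cutoff, so the full £675 applies.
Disability Support Credit: £86,800 is £13,600 into a £18,000 phase-out range, leaving 4,400/18,000 of the credit: £5,040 × 4,400/18,000 = £1,232.
Solar Installation Rebate: £86,800 is at or below the £151,400 threshold, so the full £9,650 applies.
Total: £675 + £1,232 + £9,650 = £11,557.

£11,557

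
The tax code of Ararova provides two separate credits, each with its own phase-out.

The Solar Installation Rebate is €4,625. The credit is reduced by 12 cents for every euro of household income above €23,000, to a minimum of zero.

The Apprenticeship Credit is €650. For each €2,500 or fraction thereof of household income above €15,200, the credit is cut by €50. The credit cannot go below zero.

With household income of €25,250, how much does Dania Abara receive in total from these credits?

Solar Installation Rebate: 12% of the €2,250 excess over €23,000 is €270; credit = €4,625 − €270 = €4,355.
Apprenticeship Credit: income exceeds €15,200 by €10,050, which is 5 full-or-partial €2,500 increments; reduction = 5 × €50 = €250, leaving €400.
Total: €4,355 + €400 = €4,755.

€4,755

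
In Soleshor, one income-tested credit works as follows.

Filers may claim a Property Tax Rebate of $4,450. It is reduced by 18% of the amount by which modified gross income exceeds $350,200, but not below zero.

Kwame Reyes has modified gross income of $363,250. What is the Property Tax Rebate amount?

$2,101

Property Tax Rebate: 18% of the $13,050 excess over $350,200 is $2,349; credit = $4,450 − $2,349 = $2,101.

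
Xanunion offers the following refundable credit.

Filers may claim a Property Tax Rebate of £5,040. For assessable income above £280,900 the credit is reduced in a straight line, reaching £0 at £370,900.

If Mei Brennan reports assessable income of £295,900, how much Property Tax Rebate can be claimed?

£4,200

Property Tax Rebate: £295,900 is £15,000 into a £90,000 phase-out range, leaving 75,000/90,000 of the credit: £5,040 × 75,000/90,000 = £4,200.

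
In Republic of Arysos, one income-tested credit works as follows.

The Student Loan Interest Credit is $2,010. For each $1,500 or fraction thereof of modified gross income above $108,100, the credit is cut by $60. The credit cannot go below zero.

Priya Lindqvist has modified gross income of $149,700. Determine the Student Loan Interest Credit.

Student Loan Interest Credit: income exceeds $108,100 by $41,600, which is 28 full-or-partial $1,500 increments; reduction = 28 × $60 = $1,680, leaving $330.

$330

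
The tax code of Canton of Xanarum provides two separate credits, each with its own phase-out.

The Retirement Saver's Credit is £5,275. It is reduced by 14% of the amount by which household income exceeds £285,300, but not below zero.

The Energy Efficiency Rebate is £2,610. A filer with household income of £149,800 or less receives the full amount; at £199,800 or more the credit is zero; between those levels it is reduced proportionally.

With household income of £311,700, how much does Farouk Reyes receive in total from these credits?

Retirement Saver's Credit: 14% of the £26,400 excess over £285,300 is £3,696; credit = £5,275 − £3,696 = £1,579.
Energy Efficiency Rebate: £311,700 is at or above £199,800, so the credit is £0.
Total: £1,579 + £0 = £1,579.

£1,579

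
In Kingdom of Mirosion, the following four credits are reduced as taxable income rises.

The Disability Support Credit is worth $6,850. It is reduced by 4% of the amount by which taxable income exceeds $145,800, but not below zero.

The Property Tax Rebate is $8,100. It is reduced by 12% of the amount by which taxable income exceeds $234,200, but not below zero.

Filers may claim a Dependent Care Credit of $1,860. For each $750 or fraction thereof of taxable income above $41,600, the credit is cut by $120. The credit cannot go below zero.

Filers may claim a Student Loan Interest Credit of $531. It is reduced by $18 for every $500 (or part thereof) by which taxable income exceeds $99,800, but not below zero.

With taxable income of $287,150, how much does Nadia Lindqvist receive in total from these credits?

$2,942

Disability Support Credit: 4% of the $141,350 excess over $145,800 is $5,654; credit = $6,850 − $5,654 = $1,196.
Property Tax Rebate: 12% of the $52,950 excess over $234,200 is $6,354; credit = $8,100 − $6,354 = $1,746.
Dependent Care Credit: income exceeds $41,600 by $245,550 → 328 increments × $120 = $39,360 ≥ base, so the credit is $0.
Student Loan Interest Credit: income exceeds $99,800 by $187,350 → 375 increments × $18 = $6,750 ≥ base, so the credit is $0.
Total: $1,196 + $1,746 + $0 + $0 = $2,942.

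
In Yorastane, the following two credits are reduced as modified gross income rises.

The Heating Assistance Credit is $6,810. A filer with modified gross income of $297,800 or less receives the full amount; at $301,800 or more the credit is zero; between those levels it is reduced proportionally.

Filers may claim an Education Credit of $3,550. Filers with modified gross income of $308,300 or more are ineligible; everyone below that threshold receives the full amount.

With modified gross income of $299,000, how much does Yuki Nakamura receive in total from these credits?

$8,317

Heating Assistance Credit: $299,000 is $1,200 into a $4,000 phase-out range, leaving 2,800/4,000 of the credit: $6,810 × 2,800/4,000 = $4,767.
Education Credit: $299,000 is below the $308,300 cutoff, so the full $3,550 applies.
Total: $4,767 + $3,550 = $8,317.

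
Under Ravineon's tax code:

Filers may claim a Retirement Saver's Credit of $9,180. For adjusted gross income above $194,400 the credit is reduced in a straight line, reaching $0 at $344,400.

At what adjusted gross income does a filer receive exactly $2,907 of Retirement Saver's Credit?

$2,907 is 2,907/9,180 of the full $9,180, so 6,273/9,180 of the $150,000 range has been used: income = $194,400 + $150,000 × 6,273/9,180 = $296,900.

$296,900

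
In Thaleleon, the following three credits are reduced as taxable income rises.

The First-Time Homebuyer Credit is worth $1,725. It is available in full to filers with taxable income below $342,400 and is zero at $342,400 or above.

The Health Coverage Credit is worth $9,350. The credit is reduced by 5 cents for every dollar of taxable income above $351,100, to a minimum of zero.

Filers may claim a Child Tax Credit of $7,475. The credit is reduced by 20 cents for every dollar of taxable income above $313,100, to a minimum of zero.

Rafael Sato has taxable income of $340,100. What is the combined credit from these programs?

$13,150

First-Time Homebuyer Credit: $340,100 is below the $342,400 cutoff, so the full $1,725 applies.
Health Coverage Credit: $340,100 is at or below the $351,100 threshold, so the full $9,350 applies.
Child Tax Credit: 20% of the $27,000 excess over $313,100 is $5,400; credit = $7,475 − $5,400 = $2,075.
Total: $1,725 + $9,350 + $2,075 = $13,150.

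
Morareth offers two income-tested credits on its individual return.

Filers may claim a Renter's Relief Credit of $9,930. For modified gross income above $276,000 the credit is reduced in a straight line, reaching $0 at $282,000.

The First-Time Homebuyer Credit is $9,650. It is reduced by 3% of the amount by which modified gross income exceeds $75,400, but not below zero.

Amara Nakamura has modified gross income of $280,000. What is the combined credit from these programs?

Renter's Relief Credit: $280,000 is $4,000 into a $6,000 phase-out range, leaving 2,000/6,000 of the credit: $9,930 × 2,000/6,000 = $3,310.
First-Time Homebuyer Credit: 3% of the $204,600 excess over $75,400 is $6,138; credit = $9,650 − $6,138 = $3,512.
Total: $3,310 + $3,512 = $6,822.

$6,822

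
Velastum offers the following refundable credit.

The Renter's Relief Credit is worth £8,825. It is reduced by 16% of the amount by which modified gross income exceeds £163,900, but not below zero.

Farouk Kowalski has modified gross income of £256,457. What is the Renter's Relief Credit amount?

Renter's Relief Credit: 16% of the £92,557 excess over £163,900 is £14,809.12 ≥ base, so the credit is £0.

£0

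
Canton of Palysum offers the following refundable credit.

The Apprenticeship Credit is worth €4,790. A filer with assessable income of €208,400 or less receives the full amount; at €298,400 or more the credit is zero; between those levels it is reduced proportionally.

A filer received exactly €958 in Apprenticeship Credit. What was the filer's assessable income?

€958 is 958/4,790 of the full €4,790, so 3,832/4,790 of the €90,000 range has been used: income = €208,400 + €90,000 × 3,832/4,790 = €280,400.

€280,400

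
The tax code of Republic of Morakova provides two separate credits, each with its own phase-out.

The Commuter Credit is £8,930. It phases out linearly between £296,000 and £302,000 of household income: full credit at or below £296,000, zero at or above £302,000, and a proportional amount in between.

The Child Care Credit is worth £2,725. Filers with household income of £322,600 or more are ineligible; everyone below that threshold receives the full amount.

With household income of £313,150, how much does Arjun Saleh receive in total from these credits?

£2,725

Commuter Credit: £313,150 is at or above £302,000, so the credit is £0.
Child Care Credit: £313,150 is below the £322,600 cutoff, so the full £2,725 applies.
Total: £0 + £2,725 = £2,725.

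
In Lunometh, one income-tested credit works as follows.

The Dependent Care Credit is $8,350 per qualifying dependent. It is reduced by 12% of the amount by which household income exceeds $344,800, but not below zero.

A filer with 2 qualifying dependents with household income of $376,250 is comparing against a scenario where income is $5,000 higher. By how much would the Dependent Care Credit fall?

$600

At $376,250 — base = 2 × $8,350 = $16,700. 12% of the $31,450 excess over $344,800 is $3,774; credit = $16,700 − $3,774 = $12,926.
At $381,250 — base = 2 × $8,350 = $16,700. 12% of the $36,450 excess over $344,800 is $4,374; credit = $16,700 − $4,374 = $12,326.
Lost: $12,926 − $12,326 = $600.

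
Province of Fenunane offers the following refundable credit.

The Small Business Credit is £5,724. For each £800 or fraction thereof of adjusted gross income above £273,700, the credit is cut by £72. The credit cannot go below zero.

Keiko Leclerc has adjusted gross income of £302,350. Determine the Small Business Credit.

£3,132

Small Business Credit: income exceeds £273,700 by £28,650, which is 36 full-or-partial £800 increments; reduction = 36 × £72 = £2,592, leaving £3,132.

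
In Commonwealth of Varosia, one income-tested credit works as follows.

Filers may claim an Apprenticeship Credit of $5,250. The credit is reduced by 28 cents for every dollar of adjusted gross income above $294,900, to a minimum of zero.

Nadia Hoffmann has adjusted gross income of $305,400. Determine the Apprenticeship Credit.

Apprenticeship Credit: 28% of the $10,500 excess over $294,900 is $2,940; credit = $5,250 − $2,940 = $2,310.

$2,310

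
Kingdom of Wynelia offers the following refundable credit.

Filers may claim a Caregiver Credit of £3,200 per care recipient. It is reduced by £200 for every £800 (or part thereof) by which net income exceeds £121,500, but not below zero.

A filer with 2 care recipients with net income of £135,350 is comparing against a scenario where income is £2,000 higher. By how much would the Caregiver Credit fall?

£400

At £135,350 — base = 2 × £3,200 = £6,400. income exceeds £121,500 by £13,850, which is 18 full-or-partial £800 increments; reduction = 18 × £200 = £3,600, leaving £2,800.
At £137,350 — base = 2 × £3,200 = £6,400. income exceeds £121,500 by £15,850, which is 20 full-or-partial £800 increments; reduction = 20 × £200 = £4,000, leaving £2,400.
Lost: £2,800 − £2,400 = £400.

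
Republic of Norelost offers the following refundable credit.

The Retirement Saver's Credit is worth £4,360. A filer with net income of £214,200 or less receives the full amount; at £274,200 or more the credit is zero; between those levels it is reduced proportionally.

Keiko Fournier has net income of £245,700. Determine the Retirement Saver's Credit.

Retirement Saver's Credit: £245,700 is £31,500 into a £60,000 phase-out range, leaving 28,500/60,000 of the credit: £4,360 × 28,500/60,000 = £2,071.

£2,071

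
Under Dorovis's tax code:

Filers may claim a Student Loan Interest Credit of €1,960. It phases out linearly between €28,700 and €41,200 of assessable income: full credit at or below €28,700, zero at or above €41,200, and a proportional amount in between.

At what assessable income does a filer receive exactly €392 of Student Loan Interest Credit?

€392 is 392/1,960 of the full €1,960, so 1,568/1,960 of the €12,500 range has been used: income = €28,700 + €12,500 × 1,568/1,960 = €38,700.

€38,700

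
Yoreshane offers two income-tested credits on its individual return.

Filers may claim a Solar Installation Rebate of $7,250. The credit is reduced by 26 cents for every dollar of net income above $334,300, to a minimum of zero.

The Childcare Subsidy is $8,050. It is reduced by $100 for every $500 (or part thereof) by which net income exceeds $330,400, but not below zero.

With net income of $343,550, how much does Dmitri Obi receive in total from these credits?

Solar Installation Rebate: 26% of the $9,250 excess over $334,300 is $2,405; credit = $7,250 − $2,405 = $4,845.
Childcare Subsidy: income exceeds $330,400 by $13,150, which is 27 full-or-partial $500 increments; reduction = 27 × $100 = $2,700, leaving $5,350.
Total: $4,845 + $5,350 = $10,195.

$10,195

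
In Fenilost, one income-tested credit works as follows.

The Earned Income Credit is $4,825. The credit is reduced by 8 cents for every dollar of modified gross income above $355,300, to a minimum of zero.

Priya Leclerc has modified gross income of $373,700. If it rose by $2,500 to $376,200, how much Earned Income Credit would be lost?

At $373,700 — 8% of the $18,400 excess over $355,300 is $1,472; credit = $4,825 − $1,472 = $3,353.
At $376,200 — 8% of the $20,900 excess over $355,300 is $1,672; credit = $4,825 − $1,672 = $3,153.
Lost: $3,353 − $3,153 = $200.

$200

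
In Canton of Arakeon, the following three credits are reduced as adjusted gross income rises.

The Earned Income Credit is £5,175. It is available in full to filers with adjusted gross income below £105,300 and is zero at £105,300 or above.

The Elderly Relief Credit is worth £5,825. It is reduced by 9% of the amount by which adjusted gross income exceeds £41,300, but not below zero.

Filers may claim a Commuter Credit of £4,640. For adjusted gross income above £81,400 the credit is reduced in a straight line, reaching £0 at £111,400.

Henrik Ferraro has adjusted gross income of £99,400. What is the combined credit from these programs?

Earned Income Credit: £99,400 is below the £105,300 cutoff, so the full £5,175 applies.
Elderly Relief Credit: 9% of the £58,100 excess over £41,300 is £5,229; credit = £5,825 − £5,229 = £596.
Commuter Credit: £99,400 is £18,000 into a £30,000 phase-out range, leaving 12,000/30,000 of the credit: £4,640 × 12,000/30,000 = £1,856.
Total: £5,175 + £596 + £1,856 = £7,627.

£7,627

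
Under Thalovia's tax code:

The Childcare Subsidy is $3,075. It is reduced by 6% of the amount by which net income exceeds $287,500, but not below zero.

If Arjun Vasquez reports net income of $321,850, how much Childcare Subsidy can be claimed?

Childcare Subsidy: 6% of the $34,350 excess over $287,500 is $2,061; credit = $3,075 − $2,061 = $1,014.

$1,014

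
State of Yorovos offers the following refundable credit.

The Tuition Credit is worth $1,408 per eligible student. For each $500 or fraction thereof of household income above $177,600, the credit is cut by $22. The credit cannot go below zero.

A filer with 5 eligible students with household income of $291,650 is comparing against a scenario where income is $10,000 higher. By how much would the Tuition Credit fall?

At $291,650 — base = 5 × $1,408 = $7,040. income exceeds $177,600 by $114,050, which is 229 full-or-partial $500 increments; reduction = 229 × $22 = $5,038, leaving $2,002.
At $301,650 — base = 5 × $1,408 = $7,040. income exceeds $177,600 by $124,050, which is 249 full-or-partial $500 increments; reduction = 249 × $22 = $5,478, leaving $1,562.
Lost: $2,002 − $1,562 = $440.

$440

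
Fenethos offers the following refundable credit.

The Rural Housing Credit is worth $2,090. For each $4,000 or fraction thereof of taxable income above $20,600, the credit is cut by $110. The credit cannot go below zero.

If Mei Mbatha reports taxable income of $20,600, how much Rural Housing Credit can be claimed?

Rural Housing Credit: $20,600 is at or below the $20,600 threshold, so the full $2,090 applies.

$2,090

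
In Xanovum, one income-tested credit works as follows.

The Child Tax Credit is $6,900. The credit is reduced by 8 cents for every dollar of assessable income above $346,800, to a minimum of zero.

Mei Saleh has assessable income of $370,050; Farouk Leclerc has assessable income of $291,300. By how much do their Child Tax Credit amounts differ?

$1,860

Mei ($370,050): Child Tax Credit: 8% of the $23,250 excess over $346,800 is $1,860; credit = $6,900 − $1,860 = $5,040.
Farouk ($291,300): Child Tax Credit: $291,300 is at or below the $346,800 threshold, so the full $6,900 applies.
Difference: |$5,040 − $6,900| = $1,860.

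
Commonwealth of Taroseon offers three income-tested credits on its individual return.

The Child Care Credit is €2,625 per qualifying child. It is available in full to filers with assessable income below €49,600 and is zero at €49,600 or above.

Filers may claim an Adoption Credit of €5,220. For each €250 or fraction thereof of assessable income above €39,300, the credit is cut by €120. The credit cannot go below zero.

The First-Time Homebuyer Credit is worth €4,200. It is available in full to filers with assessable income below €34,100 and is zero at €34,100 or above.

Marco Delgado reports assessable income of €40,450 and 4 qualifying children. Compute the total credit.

Child Care Credit: base = 4 × €2,625 = €10,500. €40,450 is below the €49,600 cutoff, so the full €10,500 applies.
Adoption Credit: income exceeds €39,300 by €1,150, which is 5 full-or-partial €250 increments; reduction = 5 × €120 = €600, leaving €4,620.
First-Time Homebuyer Credit: €40,450 meets or exceeds the €34,100 cutoff, so the credit is €0.
Total: €10,500 + €4,620 + €0 = €15,120.

€15,120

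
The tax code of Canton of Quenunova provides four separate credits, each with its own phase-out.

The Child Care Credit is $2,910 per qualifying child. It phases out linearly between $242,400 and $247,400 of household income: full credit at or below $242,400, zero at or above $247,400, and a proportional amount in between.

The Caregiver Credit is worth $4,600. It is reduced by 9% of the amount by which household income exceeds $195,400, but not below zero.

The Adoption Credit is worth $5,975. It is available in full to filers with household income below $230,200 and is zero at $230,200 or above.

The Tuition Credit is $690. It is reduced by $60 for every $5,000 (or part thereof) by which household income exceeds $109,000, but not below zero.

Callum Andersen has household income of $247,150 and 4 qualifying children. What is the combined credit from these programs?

Child Care Credit: base = 4 × $2,910 = $11,640. $247,150 is $4,750 into a $5,000 phase-out range, leaving 250/5,000 of the credit: $11,640 × 250/5,000 = $582.
Caregiver Credit: 9% of the $51,750 excess over $195,400 is $4,657.50 ≥ base, so the credit is $0.
Adoption Credit: $247,150 meets or exceeds the $230,200 cutoff, so the credit is $0.
Tuition Credit: income exceeds $109,000 by $138,150 → 28 increments × $60 = $1,680 ≥ base, so the credit is $0.
Total: $582 + $0 + $0 + $0 = $582.

$582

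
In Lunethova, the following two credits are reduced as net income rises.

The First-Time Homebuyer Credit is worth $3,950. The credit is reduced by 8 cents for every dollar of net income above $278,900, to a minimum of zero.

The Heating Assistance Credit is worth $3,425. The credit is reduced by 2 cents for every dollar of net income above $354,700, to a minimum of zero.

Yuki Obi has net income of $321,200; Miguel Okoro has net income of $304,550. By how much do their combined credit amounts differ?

$1,332

Yuki ($321,200): First-Time Homebuyer Credit: 8% of the $42,300 excess over $278,900 is $3,384; credit = $3,950 − $3,384 = $566. Heating Assistance Credit: $321,200 is at or below the $354,700 threshold, so the full $3,425 applies. total $566 + $3,425 = $3,991
Miguel ($304,550): First-Time Homebuyer Credit: 8% of the $25,650 excess over $278,900 is $2,052; credit = $3,950 − $2,052 = $1,898. Heating Assistance Credit: $304,550 is at or below the $354,700 threshold, so the full $3,425 applies. total $1,898 + $3,425 = $5,323
Difference: |$3,991 − $5,323| = $1,332.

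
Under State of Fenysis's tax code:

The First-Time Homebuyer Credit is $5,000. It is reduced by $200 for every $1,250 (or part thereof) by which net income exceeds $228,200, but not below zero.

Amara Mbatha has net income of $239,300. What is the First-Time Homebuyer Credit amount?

First-Time Homebuyer Credit: income exceeds $228,200 by $11,100, which is 9 full-or-partial $1,250 increments; reduction = 9 × $200 = $1,800, leaving $3,200.

$3,200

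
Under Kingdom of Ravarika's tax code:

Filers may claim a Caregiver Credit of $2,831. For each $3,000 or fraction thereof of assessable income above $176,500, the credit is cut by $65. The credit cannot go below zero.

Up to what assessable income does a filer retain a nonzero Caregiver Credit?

After 43 increments the reduction is 43 × $65 = $2,795, leaving $36; one more increment wipes it out. Increment 43 ends at excess 43 × $3,000 = $129,000, so the highest qualifying income is $176,500 + $129,000 = $305,500.

$305,500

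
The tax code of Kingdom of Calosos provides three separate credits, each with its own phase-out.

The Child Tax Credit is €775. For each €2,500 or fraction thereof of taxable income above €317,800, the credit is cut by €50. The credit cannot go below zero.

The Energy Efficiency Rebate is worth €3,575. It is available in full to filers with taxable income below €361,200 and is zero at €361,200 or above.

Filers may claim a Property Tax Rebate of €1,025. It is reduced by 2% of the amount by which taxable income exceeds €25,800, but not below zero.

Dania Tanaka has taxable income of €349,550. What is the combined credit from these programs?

€3,700

Child Tax Credit: income exceeds €317,800 by €31,750, which is 13 full-or-partial €2,500 increments; reduction = 13 × €50 = €650, leaving €125.
Energy Efficiency Rebate: €349,550 is below the €361,200 cutoff, so the full €3,575 applies.
Property Tax Rebate: 2% of the €323,750 excess over €25,800 is €6,475 ≥ base, so the credit is €0.
Total: €125 + €3,575 + €0 = €3,700.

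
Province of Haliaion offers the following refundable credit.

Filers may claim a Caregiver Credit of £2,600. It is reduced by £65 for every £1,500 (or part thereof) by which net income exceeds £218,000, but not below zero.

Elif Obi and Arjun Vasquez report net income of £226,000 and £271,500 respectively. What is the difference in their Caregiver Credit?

£1,950

Elif (£226,000): Caregiver Credit: income exceeds £218,000 by £8,000, which is 6 full-or-partial £1,500 increments; reduction = 6 × £65 = £390, leaving £2,210.
Arjun (£271,500): Caregiver Credit: income exceeds £218,000 by £53,500, which is 36 full-or-partial £1,500 increments; reduction = 36 × £65 = £2,340, leaving £260.
Difference: |£2,210 − £260| = £1,950.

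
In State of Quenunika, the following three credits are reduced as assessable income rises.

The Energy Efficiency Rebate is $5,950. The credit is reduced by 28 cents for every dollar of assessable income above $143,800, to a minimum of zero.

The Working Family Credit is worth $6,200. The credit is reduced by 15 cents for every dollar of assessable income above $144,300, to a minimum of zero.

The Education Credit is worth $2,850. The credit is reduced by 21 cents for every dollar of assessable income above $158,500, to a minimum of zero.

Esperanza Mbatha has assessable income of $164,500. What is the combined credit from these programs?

$4,914

Energy Efficiency Rebate: 28% of the $20,700 excess over $143,800 is $5,796; credit = $5,950 − $5,796 = $154.
Working Family Credit: 15% of the $20,200 excess over $144,300 is $3,030; credit = $6,200 − $3,030 = $3,170.
Education Credit: 21% of the $6,000 excess over $158,500 is $1,260; credit = $2,850 − $1,260 = $1,590.
Total: $154 + $3,170 + $1,590 = $4,914.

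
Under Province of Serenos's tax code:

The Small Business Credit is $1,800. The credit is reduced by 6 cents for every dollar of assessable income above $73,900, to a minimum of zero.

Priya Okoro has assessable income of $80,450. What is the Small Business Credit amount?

$1,407

Small Business Credit: 6% of the $6,550 excess over $73,900 is $393; credit = $1,800 − $393 = $1,407.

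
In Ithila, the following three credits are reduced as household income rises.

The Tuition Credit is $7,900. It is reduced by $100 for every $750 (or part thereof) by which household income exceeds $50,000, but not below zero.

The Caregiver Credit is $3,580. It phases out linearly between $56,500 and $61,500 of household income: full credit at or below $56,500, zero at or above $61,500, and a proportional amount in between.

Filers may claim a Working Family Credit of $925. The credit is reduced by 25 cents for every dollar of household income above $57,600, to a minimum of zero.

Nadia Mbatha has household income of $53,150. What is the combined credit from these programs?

$11,905

Tuition Credit: income exceeds $50,000 by $3,150, which is 5 full-or-partial $750 increments; reduction = 5 × $100 = $500, leaving $7,400.
Caregiver Credit: $53,150 is at or below the $56,500 threshold, so the full $3,580 applies.
Working Family Credit: $53,150 is at or below the $57,600 threshold, so the full $925 applies.
Total: $7,400 + $3,580 + $925 = $11,905.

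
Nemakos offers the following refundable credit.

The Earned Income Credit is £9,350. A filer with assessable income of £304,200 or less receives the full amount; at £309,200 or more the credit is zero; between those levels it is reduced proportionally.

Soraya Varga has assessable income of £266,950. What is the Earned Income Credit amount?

Earned Income Credit: £266,950 is at or below the £304,200 threshold, so the full £9,350 applies.

£9,350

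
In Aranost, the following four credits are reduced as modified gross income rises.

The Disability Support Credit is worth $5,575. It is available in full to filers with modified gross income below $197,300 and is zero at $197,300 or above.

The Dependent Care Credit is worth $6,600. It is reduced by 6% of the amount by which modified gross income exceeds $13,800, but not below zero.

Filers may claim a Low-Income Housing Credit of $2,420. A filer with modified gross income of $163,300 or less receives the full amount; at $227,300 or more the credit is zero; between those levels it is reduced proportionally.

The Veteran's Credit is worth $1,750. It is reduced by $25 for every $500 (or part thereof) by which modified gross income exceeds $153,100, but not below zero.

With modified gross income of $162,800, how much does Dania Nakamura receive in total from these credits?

Disability Support Credit: $162,800 is below the $197,300 cutoff, so the full $5,575 applies.
Dependent Care Credit: 6% of the $149,000 excess over $13,800 is $8,940 ≥ base, so the credit is $0.
Low-Income Housing Credit: $162,800 is at or below the $163,300 threshold, so the full $2,420 applies.
Veteran's Credit: income exceeds $153,100 by $9,700, which is 20 full-or-partial $500 increments; reduction = 20 × $25 = $500, leaving $1,250.
Total: $5,575 + $0 + $2,420 + $1,250 = $9,245.

$9,245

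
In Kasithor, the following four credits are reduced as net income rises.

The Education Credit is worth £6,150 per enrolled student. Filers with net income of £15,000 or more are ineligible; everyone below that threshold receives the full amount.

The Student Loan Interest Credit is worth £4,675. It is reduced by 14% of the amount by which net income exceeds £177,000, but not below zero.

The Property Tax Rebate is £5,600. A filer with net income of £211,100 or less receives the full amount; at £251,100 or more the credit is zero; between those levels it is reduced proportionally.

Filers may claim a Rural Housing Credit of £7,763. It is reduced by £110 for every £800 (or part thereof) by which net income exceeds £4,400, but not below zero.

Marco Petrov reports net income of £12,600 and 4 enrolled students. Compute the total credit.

Education Credit: base = 4 × £6,150 = £24,600. £12,600 is below the £15,000 cutoff, so the full £24,600 applies.
Student Loan Interest Credit: £12,600 is at or below the £177,000 threshold, so the full £4,675 applies.
Property Tax Rebate: £12,600 is at or below the £211,100 threshold, so the full £5,600 applies.
Rural Housing Credit: income exceeds £4,400 by £8,200, which is 11 full-or-partial £800 increments; reduction = 11 × £110 = £1,210, leaving £6,553.
Total: £24,600 + £4,675 + £5,600 + £6,553 = £41,428.

£41,428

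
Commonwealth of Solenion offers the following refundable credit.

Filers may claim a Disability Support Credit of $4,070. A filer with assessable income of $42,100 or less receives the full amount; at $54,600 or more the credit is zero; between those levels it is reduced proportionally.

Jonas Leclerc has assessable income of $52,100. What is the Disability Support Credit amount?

$814

Disability Support Credit: $52,100 is $10,000 into a $12,500 phase-out range, leaving 2,500/12,500 of the credit: $4,070 × 2,500/12,500 = $814.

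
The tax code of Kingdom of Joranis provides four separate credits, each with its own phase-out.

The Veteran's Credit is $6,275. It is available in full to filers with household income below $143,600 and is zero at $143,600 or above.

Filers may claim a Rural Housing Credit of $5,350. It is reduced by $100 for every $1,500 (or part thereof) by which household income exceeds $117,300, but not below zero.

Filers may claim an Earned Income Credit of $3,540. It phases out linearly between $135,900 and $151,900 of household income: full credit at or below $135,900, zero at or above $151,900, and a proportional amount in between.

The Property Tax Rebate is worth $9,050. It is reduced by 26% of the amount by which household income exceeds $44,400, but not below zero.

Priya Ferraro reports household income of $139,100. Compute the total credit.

Veteran's Credit: $139,100 is below the $143,600 cutoff, so the full $6,275 applies.
Rural Housing Credit: income exceeds $117,300 by $21,800, which is 15 full-or-partial $1,500 increments; reduction = 15 × $100 = $1,500, leaving $3,850.
Earned Income Credit: $139,100 is $3,200 into a $16,000 phase-out range, leaving 12,800/16,000 of the credit: $3,540 × 12,800/16,000 = $2,832.
Property Tax Rebate: 26% of the $94,700 excess over $44,400 is $24,622 ≥ base, so the credit is $0.
Total: $6,275 + $3,850 + $2,832 + $0 = $12,957.

$12,957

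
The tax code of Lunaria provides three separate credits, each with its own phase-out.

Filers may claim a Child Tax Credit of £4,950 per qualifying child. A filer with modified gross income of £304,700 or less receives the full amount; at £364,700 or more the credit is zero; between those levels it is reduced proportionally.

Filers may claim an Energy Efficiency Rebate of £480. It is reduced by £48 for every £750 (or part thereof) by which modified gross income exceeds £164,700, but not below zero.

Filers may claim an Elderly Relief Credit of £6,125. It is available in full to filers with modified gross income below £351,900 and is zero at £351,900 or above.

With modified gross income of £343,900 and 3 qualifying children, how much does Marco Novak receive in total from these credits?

£11,273

Child Tax Credit: base = 3 × £4,950 = £14,850. £343,900 is £39,200 into a £60,000 phase-out range, leaving 20,800/60,000 of the credit: £14,850 × 20,800/60,000 = £5,148.
Energy Efficiency Rebate: income exceeds £164,700 by £179,200 → 239 increments × £48 = £11,472 ≥ base, so the credit is £0.
Elderly Relief Credit: £343,900 is below the £351,900 cutoff, so the full £6,125 applies.
Total: £5,148 + £0 + £6,125 = £11,273.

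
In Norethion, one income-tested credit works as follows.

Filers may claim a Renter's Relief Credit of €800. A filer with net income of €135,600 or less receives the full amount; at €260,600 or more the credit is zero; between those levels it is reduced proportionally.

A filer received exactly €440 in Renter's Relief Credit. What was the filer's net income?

€191,850

€440 is 440/800 of the full €800, so 360/800 of the €125,000 range has been used: income = €135,600 + €125,000 × 360/800 = €191,850.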